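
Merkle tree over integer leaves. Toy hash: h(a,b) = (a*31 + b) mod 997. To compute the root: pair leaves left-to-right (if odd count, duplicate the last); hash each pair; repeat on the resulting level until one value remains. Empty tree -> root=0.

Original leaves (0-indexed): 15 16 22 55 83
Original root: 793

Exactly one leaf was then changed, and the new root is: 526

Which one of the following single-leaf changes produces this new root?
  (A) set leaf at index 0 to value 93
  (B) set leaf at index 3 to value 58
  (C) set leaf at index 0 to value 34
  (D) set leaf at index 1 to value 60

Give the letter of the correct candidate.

Answer: C

Derivation:
Original leaves: [15, 16, 22, 55, 83]
Target new root: 526
Try each candidate change and compute the resulting root:
Candidate A: set leaf[0] = 93 -> leaves = [93, 16, 22, 55, 83]
  L0: [93, 16, 22, 55, 83]
  L1: h(93,16)=(93*31+16)%997=905 h(22,55)=(22*31+55)%997=737 h(83,83)=(83*31+83)%997=662 -> [905, 737, 662]
  L2: h(905,737)=(905*31+737)%997=876 h(662,662)=(662*31+662)%997=247 -> [876, 247]
  L3: h(876,247)=(876*31+247)%997=484 -> [484]
  root = 484 != target 526
Candidate B: set leaf[3] = 58 -> leaves = [15, 16, 22, 58, 83]
  L0: [15, 16, 22, 58, 83]
  L1: h(15,16)=(15*31+16)%997=481 h(22,58)=(22*31+58)%997=740 h(83,83)=(83*31+83)%997=662 -> [481, 740, 662]
  L2: h(481,740)=(481*31+740)%997=696 h(662,662)=(662*31+662)%997=247 -> [696, 247]
  L3: h(696,247)=(696*31+247)%997=886 -> [886]
  root = 886 != target 526
Candidate C: set leaf[0] = 34 -> leaves = [34, 16, 22, 55, 83]
  L0: [34, 16, 22, 55, 83]
  L1: h(34,16)=(34*31+16)%997=73 h(22,55)=(22*31+55)%997=737 h(83,83)=(83*31+83)%997=662 -> [73, 737, 662]
  L2: h(73,737)=(73*31+737)%997=9 h(662,662)=(662*31+662)%997=247 -> [9, 247]
  L3: h(9,247)=(9*31+247)%997=526 -> [526]
  root = 526 == target 526  ** MATCH **
Candidate D: set leaf[1] = 60 -> leaves = [15, 60, 22, 55, 83]
  L0: [15, 60, 22, 55, 83]
  L1: h(15,60)=(15*31+60)%997=525 h(22,55)=(22*31+55)%997=737 h(83,83)=(83*31+83)%997=662 -> [525, 737, 662]
  L2: h(525,737)=(525*31+737)%997=63 h(662,662)=(662*31+662)%997=247 -> [63, 247]
  L3: h(63,247)=(63*31+247)%997=206 -> [206]
  root = 206 != target 526
Candidate C produces the target root.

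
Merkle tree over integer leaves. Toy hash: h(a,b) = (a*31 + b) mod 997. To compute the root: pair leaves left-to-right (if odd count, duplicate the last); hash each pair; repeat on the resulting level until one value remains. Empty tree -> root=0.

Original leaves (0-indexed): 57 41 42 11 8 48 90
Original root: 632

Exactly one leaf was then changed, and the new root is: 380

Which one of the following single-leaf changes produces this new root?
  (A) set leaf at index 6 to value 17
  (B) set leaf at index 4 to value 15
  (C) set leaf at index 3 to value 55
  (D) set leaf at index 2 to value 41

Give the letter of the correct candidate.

Original leaves: [57, 41, 42, 11, 8, 48, 90]
Target new root: 380
Try each candidate change and compute the resulting root:
Candidate A: set leaf[6] = 17 -> leaves = [57, 41, 42, 11, 8, 48, 17]
  L0: [57, 41, 42, 11, 8, 48, 17]
  L1: h(57,41)=(57*31+41)%997=811 h(42,11)=(42*31+11)%997=316 h(8,48)=(8*31+48)%997=296 h(17,17)=(17*31+17)%997=544 -> [811, 316, 296, 544]
  L2: h(811,316)=(811*31+316)%997=532 h(296,544)=(296*31+544)%997=747 -> [532, 747]
  L3: h(532,747)=(532*31+747)%997=290 -> [290]
  root = 290 != target 380
Candidate B: set leaf[4] = 15 -> leaves = [57, 41, 42, 11, 15, 48, 90]
  L0: [57, 41, 42, 11, 15, 48, 90]
  L1: h(57,41)=(57*31+41)%997=811 h(42,11)=(42*31+11)%997=316 h(15,48)=(15*31+48)%997=513 h(90,90)=(90*31+90)%997=886 -> [811, 316, 513, 886]
  L2: h(811,316)=(811*31+316)%997=532 h(513,886)=(513*31+886)%997=837 -> [532, 837]
  L3: h(532,837)=(532*31+837)%997=380 -> [380]
  root = 380 == target 380  ** MATCH **
Candidate C: set leaf[3] = 55 -> leaves = [57, 41, 42, 55, 8, 48, 90]
  L0: [57, 41, 42, 55, 8, 48, 90]
  L1: h(57,41)=(57*31+41)%997=811 h(42,55)=(42*31+55)%997=360 h(8,48)=(8*31+48)%997=296 h(90,90)=(90*31+90)%997=886 -> [811, 360, 296, 886]
  L2: h(811,360)=(811*31+360)%997=576 h(296,886)=(296*31+886)%997=92 -> [576, 92]
  L3: h(576,92)=(576*31+92)%997=2 -> [2]
  root = 2 != target 380
Candidate D: set leaf[2] = 41 -> leaves = [57, 41, 41, 11, 8, 48, 90]
  L0: [57, 41, 41, 11, 8, 48, 90]
  L1: h(57,41)=(57*31+41)%997=811 h(41,11)=(41*31+11)%997=285 h(8,48)=(8*31+48)%997=296 h(90,90)=(90*31+90)%997=886 -> [811, 285, 296, 886]
  L2: h(811,285)=(811*31+285)%997=501 h(296,886)=(296*31+886)%997=92 -> [501, 92]
  L3: h(501,92)=(501*31+92)%997=668 -> [668]
  root = 668 != target 380
Candidate B produces the target root.

Answer: B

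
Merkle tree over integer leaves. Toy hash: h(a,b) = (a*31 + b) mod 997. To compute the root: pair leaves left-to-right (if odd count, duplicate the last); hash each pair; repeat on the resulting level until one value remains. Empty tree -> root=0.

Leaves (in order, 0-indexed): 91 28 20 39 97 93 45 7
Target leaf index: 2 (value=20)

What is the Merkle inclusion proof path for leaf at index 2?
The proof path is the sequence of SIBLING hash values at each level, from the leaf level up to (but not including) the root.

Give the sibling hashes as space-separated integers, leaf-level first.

Answer: 39 855 793

Derivation:
L0 (leaves): [91, 28, 20, 39, 97, 93, 45, 7], target index=2
L1: h(91,28)=(91*31+28)%997=855 [pair 0] h(20,39)=(20*31+39)%997=659 [pair 1] h(97,93)=(97*31+93)%997=109 [pair 2] h(45,7)=(45*31+7)%997=405 [pair 3] -> [855, 659, 109, 405]
  Sibling for proof at L0: 39
L2: h(855,659)=(855*31+659)%997=245 [pair 0] h(109,405)=(109*31+405)%997=793 [pair 1] -> [245, 793]
  Sibling for proof at L1: 855
L3: h(245,793)=(245*31+793)%997=412 [pair 0] -> [412]
  Sibling for proof at L2: 793
Root: 412
Proof path (sibling hashes from leaf to root): [39, 855, 793]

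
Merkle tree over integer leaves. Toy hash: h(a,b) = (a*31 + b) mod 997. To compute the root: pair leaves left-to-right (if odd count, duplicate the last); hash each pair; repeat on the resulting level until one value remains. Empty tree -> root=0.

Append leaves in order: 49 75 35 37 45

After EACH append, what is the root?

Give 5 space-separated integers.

After append 49 (leaves=[49]):
  L0: [49]
  root=49
After append 75 (leaves=[49, 75]):
  L0: [49, 75]
  L1: h(49,75)=(49*31+75)%997=597 -> [597]
  root=597
After append 35 (leaves=[49, 75, 35]):
  L0: [49, 75, 35]
  L1: h(49,75)=(49*31+75)%997=597 h(35,35)=(35*31+35)%997=123 -> [597, 123]
  L2: h(597,123)=(597*31+123)%997=684 -> [684]
  root=684
After append 37 (leaves=[49, 75, 35, 37]):
  L0: [49, 75, 35, 37]
  L1: h(49,75)=(49*31+75)%997=597 h(35,37)=(35*31+37)%997=125 -> [597, 125]
  L2: h(597,125)=(597*31+125)%997=686 -> [686]
  root=686
After append 45 (leaves=[49, 75, 35, 37, 45]):
  L0: [49, 75, 35, 37, 45]
  L1: h(49,75)=(49*31+75)%997=597 h(35,37)=(35*31+37)%997=125 h(45,45)=(45*31+45)%997=443 -> [597, 125, 443]
  L2: h(597,125)=(597*31+125)%997=686 h(443,443)=(443*31+443)%997=218 -> [686, 218]
  L3: h(686,218)=(686*31+218)%997=547 -> [547]
  root=547

Answer: 49 597 684 686 547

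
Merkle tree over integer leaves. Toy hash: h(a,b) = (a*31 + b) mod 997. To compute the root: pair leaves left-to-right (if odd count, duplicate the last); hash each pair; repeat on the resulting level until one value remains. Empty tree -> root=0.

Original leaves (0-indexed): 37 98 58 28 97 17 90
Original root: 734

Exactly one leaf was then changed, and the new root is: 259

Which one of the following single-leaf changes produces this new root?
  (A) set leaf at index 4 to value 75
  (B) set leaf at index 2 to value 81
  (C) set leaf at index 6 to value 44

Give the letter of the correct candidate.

Answer: C

Derivation:
Original leaves: [37, 98, 58, 28, 97, 17, 90]
Target new root: 259
Try each candidate change and compute the resulting root:
Candidate A: set leaf[4] = 75 -> leaves = [37, 98, 58, 28, 75, 17, 90]
  L0: [37, 98, 58, 28, 75, 17, 90]
  L1: h(37,98)=(37*31+98)%997=248 h(58,28)=(58*31+28)%997=829 h(75,17)=(75*31+17)%997=348 h(90,90)=(90*31+90)%997=886 -> [248, 829, 348, 886]
  L2: h(248,829)=(248*31+829)%997=541 h(348,886)=(348*31+886)%997=707 -> [541, 707]
  L3: h(541,707)=(541*31+707)%997=529 -> [529]
  root = 529 != target 259
Candidate B: set leaf[2] = 81 -> leaves = [37, 98, 81, 28, 97, 17, 90]
  L0: [37, 98, 81, 28, 97, 17, 90]
  L1: h(37,98)=(37*31+98)%997=248 h(81,28)=(81*31+28)%997=545 h(97,17)=(97*31+17)%997=33 h(90,90)=(90*31+90)%997=886 -> [248, 545, 33, 886]
  L2: h(248,545)=(248*31+545)%997=257 h(33,886)=(33*31+886)%997=912 -> [257, 912]
  L3: h(257,912)=(257*31+912)%997=903 -> [903]
  root = 903 != target 259
Candidate C: set leaf[6] = 44 -> leaves = [37, 98, 58, 28, 97, 17, 44]
  L0: [37, 98, 58, 28, 97, 17, 44]
  L1: h(37,98)=(37*31+98)%997=248 h(58,28)=(58*31+28)%997=829 h(97,17)=(97*31+17)%997=33 h(44,44)=(44*31+44)%997=411 -> [248, 829, 33, 411]
  L2: h(248,829)=(248*31+829)%997=541 h(33,411)=(33*31+411)%997=437 -> [541, 437]
  L3: h(541,437)=(541*31+437)%997=259 -> [259]
  root = 259 == target 259  ** MATCH **
Candidate C produces the target root.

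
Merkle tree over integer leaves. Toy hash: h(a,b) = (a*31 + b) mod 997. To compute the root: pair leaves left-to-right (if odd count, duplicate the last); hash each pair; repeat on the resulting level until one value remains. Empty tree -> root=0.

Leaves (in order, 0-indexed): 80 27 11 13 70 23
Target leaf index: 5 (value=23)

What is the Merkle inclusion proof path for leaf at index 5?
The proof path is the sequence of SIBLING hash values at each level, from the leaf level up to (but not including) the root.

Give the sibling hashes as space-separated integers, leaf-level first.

Answer: 70 199 305

Derivation:
L0 (leaves): [80, 27, 11, 13, 70, 23], target index=5
L1: h(80,27)=(80*31+27)%997=513 [pair 0] h(11,13)=(11*31+13)%997=354 [pair 1] h(70,23)=(70*31+23)%997=199 [pair 2] -> [513, 354, 199]
  Sibling for proof at L0: 70
L2: h(513,354)=(513*31+354)%997=305 [pair 0] h(199,199)=(199*31+199)%997=386 [pair 1] -> [305, 386]
  Sibling for proof at L1: 199
L3: h(305,386)=(305*31+386)%997=868 [pair 0] -> [868]
  Sibling for proof at L2: 305
Root: 868
Proof path (sibling hashes from leaf to root): [70, 199, 305]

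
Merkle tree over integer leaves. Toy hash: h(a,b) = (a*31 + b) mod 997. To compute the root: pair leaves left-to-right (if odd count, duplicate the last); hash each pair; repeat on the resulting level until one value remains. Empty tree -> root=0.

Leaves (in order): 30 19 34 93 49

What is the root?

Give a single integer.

Answer: 722

Derivation:
L0: [30, 19, 34, 93, 49]
L1: h(30,19)=(30*31+19)%997=949 h(34,93)=(34*31+93)%997=150 h(49,49)=(49*31+49)%997=571 -> [949, 150, 571]
L2: h(949,150)=(949*31+150)%997=656 h(571,571)=(571*31+571)%997=326 -> [656, 326]
L3: h(656,326)=(656*31+326)%997=722 -> [722]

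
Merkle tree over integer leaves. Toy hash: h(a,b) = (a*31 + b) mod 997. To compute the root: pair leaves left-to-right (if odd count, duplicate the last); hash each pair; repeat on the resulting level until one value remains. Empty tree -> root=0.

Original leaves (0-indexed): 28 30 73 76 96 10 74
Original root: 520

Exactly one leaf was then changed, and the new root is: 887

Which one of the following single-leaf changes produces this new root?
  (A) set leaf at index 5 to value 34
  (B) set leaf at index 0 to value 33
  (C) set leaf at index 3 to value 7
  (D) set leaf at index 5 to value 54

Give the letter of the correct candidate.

Original leaves: [28, 30, 73, 76, 96, 10, 74]
Target new root: 887
Try each candidate change and compute the resulting root:
Candidate A: set leaf[5] = 34 -> leaves = [28, 30, 73, 76, 96, 34, 74]
  L0: [28, 30, 73, 76, 96, 34, 74]
  L1: h(28,30)=(28*31+30)%997=898 h(73,76)=(73*31+76)%997=345 h(96,34)=(96*31+34)%997=19 h(74,74)=(74*31+74)%997=374 -> [898, 345, 19, 374]
  L2: h(898,345)=(898*31+345)%997=267 h(19,374)=(19*31+374)%997=963 -> [267, 963]
  L3: h(267,963)=(267*31+963)%997=267 -> [267]
  root = 267 != target 887
Candidate B: set leaf[0] = 33 -> leaves = [33, 30, 73, 76, 96, 10, 74]
  L0: [33, 30, 73, 76, 96, 10, 74]
  L1: h(33,30)=(33*31+30)%997=56 h(73,76)=(73*31+76)%997=345 h(96,10)=(96*31+10)%997=992 h(74,74)=(74*31+74)%997=374 -> [56, 345, 992, 374]
  L2: h(56,345)=(56*31+345)%997=87 h(992,374)=(992*31+374)%997=219 -> [87, 219]
  L3: h(87,219)=(87*31+219)%997=922 -> [922]
  root = 922 != target 887
Candidate C: set leaf[3] = 7 -> leaves = [28, 30, 73, 7, 96, 10, 74]
  L0: [28, 30, 73, 7, 96, 10, 74]
  L1: h(28,30)=(28*31+30)%997=898 h(73,7)=(73*31+7)%997=276 h(96,10)=(96*31+10)%997=992 h(74,74)=(74*31+74)%997=374 -> [898, 276, 992, 374]
  L2: h(898,276)=(898*31+276)%997=198 h(992,374)=(992*31+374)%997=219 -> [198, 219]
  L3: h(198,219)=(198*31+219)%997=375 -> [375]
  root = 375 != target 887
Candidate D: set leaf[5] = 54 -> leaves = [28, 30, 73, 76, 96, 54, 74]
  L0: [28, 30, 73, 76, 96, 54, 74]
  L1: h(28,30)=(28*31+30)%997=898 h(73,76)=(73*31+76)%997=345 h(96,54)=(96*31+54)%997=39 h(74,74)=(74*31+74)%997=374 -> [898, 345, 39, 374]
  L2: h(898,345)=(898*31+345)%997=267 h(39,374)=(39*31+374)%997=586 -> [267, 586]
  L3: h(267,586)=(267*31+586)%997=887 -> [887]
  root = 887 == target 887  ** MATCH **
Candidate D produces the target root.

Answer: D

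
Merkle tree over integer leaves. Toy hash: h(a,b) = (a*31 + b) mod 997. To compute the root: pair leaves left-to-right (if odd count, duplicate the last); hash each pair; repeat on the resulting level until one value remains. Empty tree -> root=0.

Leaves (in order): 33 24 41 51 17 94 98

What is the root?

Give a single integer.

Answer: 752

Derivation:
L0: [33, 24, 41, 51, 17, 94, 98]
L1: h(33,24)=(33*31+24)%997=50 h(41,51)=(41*31+51)%997=325 h(17,94)=(17*31+94)%997=621 h(98,98)=(98*31+98)%997=145 -> [50, 325, 621, 145]
L2: h(50,325)=(50*31+325)%997=878 h(621,145)=(621*31+145)%997=453 -> [878, 453]
L3: h(878,453)=(878*31+453)%997=752 -> [752]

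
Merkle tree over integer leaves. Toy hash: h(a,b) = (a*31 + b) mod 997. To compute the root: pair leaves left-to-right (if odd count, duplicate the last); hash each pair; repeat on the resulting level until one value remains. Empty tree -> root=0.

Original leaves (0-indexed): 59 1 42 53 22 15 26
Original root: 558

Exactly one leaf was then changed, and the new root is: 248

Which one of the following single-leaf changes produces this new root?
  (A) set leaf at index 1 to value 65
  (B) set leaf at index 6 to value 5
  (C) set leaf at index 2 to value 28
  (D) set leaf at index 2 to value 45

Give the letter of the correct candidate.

Answer: A

Derivation:
Original leaves: [59, 1, 42, 53, 22, 15, 26]
Target new root: 248
Try each candidate change and compute the resulting root:
Candidate A: set leaf[1] = 65 -> leaves = [59, 65, 42, 53, 22, 15, 26]
  L0: [59, 65, 42, 53, 22, 15, 26]
  L1: h(59,65)=(59*31+65)%997=897 h(42,53)=(42*31+53)%997=358 h(22,15)=(22*31+15)%997=697 h(26,26)=(26*31+26)%997=832 -> [897, 358, 697, 832]
  L2: h(897,358)=(897*31+358)%997=249 h(697,832)=(697*31+832)%997=505 -> [249, 505]
  L3: h(249,505)=(249*31+505)%997=248 -> [248]
  root = 248 == target 248  ** MATCH **
Candidate B: set leaf[6] = 5 -> leaves = [59, 1, 42, 53, 22, 15, 5]
  L0: [59, 1, 42, 53, 22, 15, 5]
  L1: h(59,1)=(59*31+1)%997=833 h(42,53)=(42*31+53)%997=358 h(22,15)=(22*31+15)%997=697 h(5,5)=(5*31+5)%997=160 -> [833, 358, 697, 160]
  L2: h(833,358)=(833*31+358)%997=259 h(697,160)=(697*31+160)%997=830 -> [259, 830]
  L3: h(259,830)=(259*31+830)%997=883 -> [883]
  root = 883 != target 248
Candidate C: set leaf[2] = 28 -> leaves = [59, 1, 28, 53, 22, 15, 26]
  L0: [59, 1, 28, 53, 22, 15, 26]
  L1: h(59,1)=(59*31+1)%997=833 h(28,53)=(28*31+53)%997=921 h(22,15)=(22*31+15)%997=697 h(26,26)=(26*31+26)%997=832 -> [833, 921, 697, 832]
  L2: h(833,921)=(833*31+921)%997=822 h(697,832)=(697*31+832)%997=505 -> [822, 505]
  L3: h(822,505)=(822*31+505)%997=65 -> [65]
  root = 65 != target 248
Candidate D: set leaf[2] = 45 -> leaves = [59, 1, 45, 53, 22, 15, 26]
  L0: [59, 1, 45, 53, 22, 15, 26]
  L1: h(59,1)=(59*31+1)%997=833 h(45,53)=(45*31+53)%997=451 h(22,15)=(22*31+15)%997=697 h(26,26)=(26*31+26)%997=832 -> [833, 451, 697, 832]
  L2: h(833,451)=(833*31+451)%997=352 h(697,832)=(697*31+832)%997=505 -> [352, 505]
  L3: h(352,505)=(352*31+505)%997=450 -> [450]
  root = 450 != target 248
Candidate A produces the target root.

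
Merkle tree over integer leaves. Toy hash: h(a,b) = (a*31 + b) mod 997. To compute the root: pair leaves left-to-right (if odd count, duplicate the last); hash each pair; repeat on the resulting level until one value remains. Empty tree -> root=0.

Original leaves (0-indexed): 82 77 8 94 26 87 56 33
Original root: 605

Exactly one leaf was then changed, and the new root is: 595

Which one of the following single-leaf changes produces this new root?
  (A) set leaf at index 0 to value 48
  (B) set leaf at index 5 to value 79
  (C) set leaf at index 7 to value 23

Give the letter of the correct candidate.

Original leaves: [82, 77, 8, 94, 26, 87, 56, 33]
Target new root: 595
Try each candidate change and compute the resulting root:
Candidate A: set leaf[0] = 48 -> leaves = [48, 77, 8, 94, 26, 87, 56, 33]
  L0: [48, 77, 8, 94, 26, 87, 56, 33]
  L1: h(48,77)=(48*31+77)%997=568 h(8,94)=(8*31+94)%997=342 h(26,87)=(26*31+87)%997=893 h(56,33)=(56*31+33)%997=772 -> [568, 342, 893, 772]
  L2: h(568,342)=(568*31+342)%997=4 h(893,772)=(893*31+772)%997=539 -> [4, 539]
  L3: h(4,539)=(4*31+539)%997=663 -> [663]
  root = 663 != target 595
Candidate B: set leaf[5] = 79 -> leaves = [82, 77, 8, 94, 26, 79, 56, 33]
  L0: [82, 77, 8, 94, 26, 79, 56, 33]
  L1: h(82,77)=(82*31+77)%997=625 h(8,94)=(8*31+94)%997=342 h(26,79)=(26*31+79)%997=885 h(56,33)=(56*31+33)%997=772 -> [625, 342, 885, 772]
  L2: h(625,342)=(625*31+342)%997=774 h(885,772)=(885*31+772)%997=291 -> [774, 291]
  L3: h(774,291)=(774*31+291)%997=357 -> [357]
  root = 357 != target 595
Candidate C: set leaf[7] = 23 -> leaves = [82, 77, 8, 94, 26, 87, 56, 23]
  L0: [82, 77, 8, 94, 26, 87, 56, 23]
  L1: h(82,77)=(82*31+77)%997=625 h(8,94)=(8*31+94)%997=342 h(26,87)=(26*31+87)%997=893 h(56,23)=(56*31+23)%997=762 -> [625, 342, 893, 762]
  L2: h(625,342)=(625*31+342)%997=774 h(893,762)=(893*31+762)%997=529 -> [774, 529]
  L3: h(774,529)=(774*31+529)%997=595 -> [595]
  root = 595 == target 595  ** MATCH **
Candidate C produces the target root.

Answer: C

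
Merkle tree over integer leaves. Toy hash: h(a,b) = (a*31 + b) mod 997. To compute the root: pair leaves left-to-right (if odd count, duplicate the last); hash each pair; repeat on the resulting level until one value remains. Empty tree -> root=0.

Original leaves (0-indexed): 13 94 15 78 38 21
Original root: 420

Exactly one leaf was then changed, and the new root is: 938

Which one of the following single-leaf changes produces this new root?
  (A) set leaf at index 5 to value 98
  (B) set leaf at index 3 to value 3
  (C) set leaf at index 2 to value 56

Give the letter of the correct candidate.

Original leaves: [13, 94, 15, 78, 38, 21]
Target new root: 938
Try each candidate change and compute the resulting root:
Candidate A: set leaf[5] = 98 -> leaves = [13, 94, 15, 78, 38, 98]
  L0: [13, 94, 15, 78, 38, 98]
  L1: h(13,94)=(13*31+94)%997=497 h(15,78)=(15*31+78)%997=543 h(38,98)=(38*31+98)%997=279 -> [497, 543, 279]
  L2: h(497,543)=(497*31+543)%997=995 h(279,279)=(279*31+279)%997=952 -> [995, 952]
  L3: h(995,952)=(995*31+952)%997=890 -> [890]
  root = 890 != target 938
Candidate B: set leaf[3] = 3 -> leaves = [13, 94, 15, 3, 38, 21]
  L0: [13, 94, 15, 3, 38, 21]
  L1: h(13,94)=(13*31+94)%997=497 h(15,3)=(15*31+3)%997=468 h(38,21)=(38*31+21)%997=202 -> [497, 468, 202]
  L2: h(497,468)=(497*31+468)%997=920 h(202,202)=(202*31+202)%997=482 -> [920, 482]
  L3: h(920,482)=(920*31+482)%997=89 -> [89]
  root = 89 != target 938
Candidate C: set leaf[2] = 56 -> leaves = [13, 94, 56, 78, 38, 21]
  L0: [13, 94, 56, 78, 38, 21]
  L1: h(13,94)=(13*31+94)%997=497 h(56,78)=(56*31+78)%997=817 h(38,21)=(38*31+21)%997=202 -> [497, 817, 202]
  L2: h(497,817)=(497*31+817)%997=272 h(202,202)=(202*31+202)%997=482 -> [272, 482]
  L3: h(272,482)=(272*31+482)%997=938 -> [938]
  root = 938 == target 938  ** MATCH **
Candidate C produces the target root.

Answer: C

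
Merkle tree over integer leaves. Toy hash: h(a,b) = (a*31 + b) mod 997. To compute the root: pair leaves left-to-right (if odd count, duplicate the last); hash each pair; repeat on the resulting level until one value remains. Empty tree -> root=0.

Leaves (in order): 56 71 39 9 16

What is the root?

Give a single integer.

Answer: 57

Derivation:
L0: [56, 71, 39, 9, 16]
L1: h(56,71)=(56*31+71)%997=810 h(39,9)=(39*31+9)%997=221 h(16,16)=(16*31+16)%997=512 -> [810, 221, 512]
L2: h(810,221)=(810*31+221)%997=406 h(512,512)=(512*31+512)%997=432 -> [406, 432]
L3: h(406,432)=(406*31+432)%997=57 -> [57]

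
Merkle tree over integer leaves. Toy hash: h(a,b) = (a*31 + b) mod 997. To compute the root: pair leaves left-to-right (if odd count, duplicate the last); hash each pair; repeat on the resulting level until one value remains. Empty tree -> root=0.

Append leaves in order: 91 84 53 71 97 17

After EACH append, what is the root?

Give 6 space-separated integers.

After append 91 (leaves=[91]):
  L0: [91]
  root=91
After append 84 (leaves=[91, 84]):
  L0: [91, 84]
  L1: h(91,84)=(91*31+84)%997=911 -> [911]
  root=911
After append 53 (leaves=[91, 84, 53]):
  L0: [91, 84, 53]
  L1: h(91,84)=(91*31+84)%997=911 h(53,53)=(53*31+53)%997=699 -> [911, 699]
  L2: h(911,699)=(911*31+699)%997=27 -> [27]
  root=27
After append 71 (leaves=[91, 84, 53, 71]):
  L0: [91, 84, 53, 71]
  L1: h(91,84)=(91*31+84)%997=911 h(53,71)=(53*31+71)%997=717 -> [911, 717]
  L2: h(911,717)=(911*31+717)%997=45 -> [45]
  root=45
After append 97 (leaves=[91, 84, 53, 71, 97]):
  L0: [91, 84, 53, 71, 97]
  L1: h(91,84)=(91*31+84)%997=911 h(53,71)=(53*31+71)%997=717 h(97,97)=(97*31+97)%997=113 -> [911, 717, 113]
  L2: h(911,717)=(911*31+717)%997=45 h(113,113)=(113*31+113)%997=625 -> [45, 625]
  L3: h(45,625)=(45*31+625)%997=26 -> [26]
  root=26
After append 17 (leaves=[91, 84, 53, 71, 97, 17]):
  L0: [91, 84, 53, 71, 97, 17]
  L1: h(91,84)=(91*31+84)%997=911 h(53,71)=(53*31+71)%997=717 h(97,17)=(97*31+17)%997=33 -> [911, 717, 33]
  L2: h(911,717)=(911*31+717)%997=45 h(33,33)=(33*31+33)%997=59 -> [45, 59]
  L3: h(45,59)=(45*31+59)%997=457 -> [457]
  root=457

Answer: 91 911 27 45 26 457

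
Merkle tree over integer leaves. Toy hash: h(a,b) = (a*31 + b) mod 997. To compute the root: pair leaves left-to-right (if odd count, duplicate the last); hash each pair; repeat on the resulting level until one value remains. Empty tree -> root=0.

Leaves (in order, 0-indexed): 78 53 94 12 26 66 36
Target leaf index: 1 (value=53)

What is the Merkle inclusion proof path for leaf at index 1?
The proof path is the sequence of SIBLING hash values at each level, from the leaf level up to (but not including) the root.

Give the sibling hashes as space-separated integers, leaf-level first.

Answer: 78 932 268

Derivation:
L0 (leaves): [78, 53, 94, 12, 26, 66, 36], target index=1
L1: h(78,53)=(78*31+53)%997=477 [pair 0] h(94,12)=(94*31+12)%997=932 [pair 1] h(26,66)=(26*31+66)%997=872 [pair 2] h(36,36)=(36*31+36)%997=155 [pair 3] -> [477, 932, 872, 155]
  Sibling for proof at L0: 78
L2: h(477,932)=(477*31+932)%997=764 [pair 0] h(872,155)=(872*31+155)%997=268 [pair 1] -> [764, 268]
  Sibling for proof at L1: 932
L3: h(764,268)=(764*31+268)%997=24 [pair 0] -> [24]
  Sibling for proof at L2: 268
Root: 24
Proof path (sibling hashes from leaf to root): [78, 932, 268]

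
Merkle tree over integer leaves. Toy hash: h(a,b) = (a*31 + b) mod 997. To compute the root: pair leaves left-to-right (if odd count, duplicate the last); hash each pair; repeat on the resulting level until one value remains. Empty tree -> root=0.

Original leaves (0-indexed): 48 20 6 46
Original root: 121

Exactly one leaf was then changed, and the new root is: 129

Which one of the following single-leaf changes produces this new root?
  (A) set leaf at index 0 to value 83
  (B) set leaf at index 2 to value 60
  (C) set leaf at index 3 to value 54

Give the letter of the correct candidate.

Answer: C

Derivation:
Original leaves: [48, 20, 6, 46]
Target new root: 129
Try each candidate change and compute the resulting root:
Candidate A: set leaf[0] = 83 -> leaves = [83, 20, 6, 46]
  L0: [83, 20, 6, 46]
  L1: h(83,20)=(83*31+20)%997=599 h(6,46)=(6*31+46)%997=232 -> [599, 232]
  L2: h(599,232)=(599*31+232)%997=855 -> [855]
  root = 855 != target 129
Candidate B: set leaf[2] = 60 -> leaves = [48, 20, 60, 46]
  L0: [48, 20, 60, 46]
  L1: h(48,20)=(48*31+20)%997=511 h(60,46)=(60*31+46)%997=909 -> [511, 909]
  L2: h(511,909)=(511*31+909)%997=798 -> [798]
  root = 798 != target 129
Candidate C: set leaf[3] = 54 -> leaves = [48, 20, 6, 54]
  L0: [48, 20, 6, 54]
  L1: h(48,20)=(48*31+20)%997=511 h(6,54)=(6*31+54)%997=240 -> [511, 240]
  L2: h(511,240)=(511*31+240)%997=129 -> [129]
  root = 129 == target 129  ** MATCH **
Candidate C produces the target root.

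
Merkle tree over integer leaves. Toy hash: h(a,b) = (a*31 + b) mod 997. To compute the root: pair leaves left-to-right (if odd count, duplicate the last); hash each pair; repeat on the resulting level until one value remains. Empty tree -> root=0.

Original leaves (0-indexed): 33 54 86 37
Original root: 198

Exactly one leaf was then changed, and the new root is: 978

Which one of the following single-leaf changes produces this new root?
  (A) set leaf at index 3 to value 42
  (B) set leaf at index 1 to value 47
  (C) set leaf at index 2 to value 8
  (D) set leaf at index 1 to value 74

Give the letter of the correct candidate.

Answer: B

Derivation:
Original leaves: [33, 54, 86, 37]
Target new root: 978
Try each candidate change and compute the resulting root:
Candidate A: set leaf[3] = 42 -> leaves = [33, 54, 86, 42]
  L0: [33, 54, 86, 42]
  L1: h(33,54)=(33*31+54)%997=80 h(86,42)=(86*31+42)%997=714 -> [80, 714]
  L2: h(80,714)=(80*31+714)%997=203 -> [203]
  root = 203 != target 978
Candidate B: set leaf[1] = 47 -> leaves = [33, 47, 86, 37]
  L0: [33, 47, 86, 37]
  L1: h(33,47)=(33*31+47)%997=73 h(86,37)=(86*31+37)%997=709 -> [73, 709]
  L2: h(73,709)=(73*31+709)%997=978 -> [978]
  root = 978 == target 978  ** MATCH **
Candidate C: set leaf[2] = 8 -> leaves = [33, 54, 8, 37]
  L0: [33, 54, 8, 37]
  L1: h(33,54)=(33*31+54)%997=80 h(8,37)=(8*31+37)%997=285 -> [80, 285]
  L2: h(80,285)=(80*31+285)%997=771 -> [771]
  root = 771 != target 978
Candidate D: set leaf[1] = 74 -> leaves = [33, 74, 86, 37]
  L0: [33, 74, 86, 37]
  L1: h(33,74)=(33*31+74)%997=100 h(86,37)=(86*31+37)%997=709 -> [100, 709]
  L2: h(100,709)=(100*31+709)%997=818 -> [818]
  root = 818 != target 978
Candidate B produces the target root.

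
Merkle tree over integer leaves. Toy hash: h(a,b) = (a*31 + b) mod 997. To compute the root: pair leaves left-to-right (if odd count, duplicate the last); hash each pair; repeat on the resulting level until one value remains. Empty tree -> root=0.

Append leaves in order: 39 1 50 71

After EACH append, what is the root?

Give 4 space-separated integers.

After append 39 (leaves=[39]):
  L0: [39]
  root=39
After append 1 (leaves=[39, 1]):
  L0: [39, 1]
  L1: h(39,1)=(39*31+1)%997=213 -> [213]
  root=213
After append 50 (leaves=[39, 1, 50]):
  L0: [39, 1, 50]
  L1: h(39,1)=(39*31+1)%997=213 h(50,50)=(50*31+50)%997=603 -> [213, 603]
  L2: h(213,603)=(213*31+603)%997=227 -> [227]
  root=227
After append 71 (leaves=[39, 1, 50, 71]):
  L0: [39, 1, 50, 71]
  L1: h(39,1)=(39*31+1)%997=213 h(50,71)=(50*31+71)%997=624 -> [213, 624]
  L2: h(213,624)=(213*31+624)%997=248 -> [248]
  root=248

Answer: 39 213 227 248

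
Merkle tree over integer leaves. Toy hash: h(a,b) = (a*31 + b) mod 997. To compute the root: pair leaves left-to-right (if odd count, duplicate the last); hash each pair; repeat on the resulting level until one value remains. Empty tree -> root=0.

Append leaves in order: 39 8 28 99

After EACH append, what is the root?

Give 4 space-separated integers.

After append 39 (leaves=[39]):
  L0: [39]
  root=39
After append 8 (leaves=[39, 8]):
  L0: [39, 8]
  L1: h(39,8)=(39*31+8)%997=220 -> [220]
  root=220
After append 28 (leaves=[39, 8, 28]):
  L0: [39, 8, 28]
  L1: h(39,8)=(39*31+8)%997=220 h(28,28)=(28*31+28)%997=896 -> [220, 896]
  L2: h(220,896)=(220*31+896)%997=737 -> [737]
  root=737
After append 99 (leaves=[39, 8, 28, 99]):
  L0: [39, 8, 28, 99]
  L1: h(39,8)=(39*31+8)%997=220 h(28,99)=(28*31+99)%997=967 -> [220, 967]
  L2: h(220,967)=(220*31+967)%997=808 -> [808]
  root=808

Answer: 39 220 737 808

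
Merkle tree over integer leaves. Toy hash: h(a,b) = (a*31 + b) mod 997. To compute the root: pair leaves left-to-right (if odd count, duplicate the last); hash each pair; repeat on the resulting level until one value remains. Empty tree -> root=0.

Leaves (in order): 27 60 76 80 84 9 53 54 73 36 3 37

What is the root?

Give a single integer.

Answer: 33

Derivation:
L0: [27, 60, 76, 80, 84, 9, 53, 54, 73, 36, 3, 37]
L1: h(27,60)=(27*31+60)%997=897 h(76,80)=(76*31+80)%997=442 h(84,9)=(84*31+9)%997=619 h(53,54)=(53*31+54)%997=700 h(73,36)=(73*31+36)%997=305 h(3,37)=(3*31+37)%997=130 -> [897, 442, 619, 700, 305, 130]
L2: h(897,442)=(897*31+442)%997=333 h(619,700)=(619*31+700)%997=946 h(305,130)=(305*31+130)%997=612 -> [333, 946, 612]
L3: h(333,946)=(333*31+946)%997=302 h(612,612)=(612*31+612)%997=641 -> [302, 641]
L4: h(302,641)=(302*31+641)%997=33 -> [33]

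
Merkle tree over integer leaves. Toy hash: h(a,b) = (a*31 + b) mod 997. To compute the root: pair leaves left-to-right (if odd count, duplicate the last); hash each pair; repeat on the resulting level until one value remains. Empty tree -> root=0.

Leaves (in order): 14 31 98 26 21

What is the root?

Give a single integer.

Answer: 48

Derivation:
L0: [14, 31, 98, 26, 21]
L1: h(14,31)=(14*31+31)%997=465 h(98,26)=(98*31+26)%997=73 h(21,21)=(21*31+21)%997=672 -> [465, 73, 672]
L2: h(465,73)=(465*31+73)%997=530 h(672,672)=(672*31+672)%997=567 -> [530, 567]
L3: h(530,567)=(530*31+567)%997=48 -> [48]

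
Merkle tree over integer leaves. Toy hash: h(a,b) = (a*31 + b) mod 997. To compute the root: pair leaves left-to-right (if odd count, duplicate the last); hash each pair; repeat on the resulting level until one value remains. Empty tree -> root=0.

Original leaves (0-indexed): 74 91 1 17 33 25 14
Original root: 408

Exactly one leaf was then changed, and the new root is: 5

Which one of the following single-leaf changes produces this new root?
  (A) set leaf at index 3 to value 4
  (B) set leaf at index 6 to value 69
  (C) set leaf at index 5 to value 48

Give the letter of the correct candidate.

Answer: A

Derivation:
Original leaves: [74, 91, 1, 17, 33, 25, 14]
Target new root: 5
Try each candidate change and compute the resulting root:
Candidate A: set leaf[3] = 4 -> leaves = [74, 91, 1, 4, 33, 25, 14]
  L0: [74, 91, 1, 4, 33, 25, 14]
  L1: h(74,91)=(74*31+91)%997=391 h(1,4)=(1*31+4)%997=35 h(33,25)=(33*31+25)%997=51 h(14,14)=(14*31+14)%997=448 -> [391, 35, 51, 448]
  L2: h(391,35)=(391*31+35)%997=192 h(51,448)=(51*31+448)%997=35 -> [192, 35]
  L3: h(192,35)=(192*31+35)%997=5 -> [5]
  root = 5 == target 5  ** MATCH **
Candidate B: set leaf[6] = 69 -> leaves = [74, 91, 1, 17, 33, 25, 69]
  L0: [74, 91, 1, 17, 33, 25, 69]
  L1: h(74,91)=(74*31+91)%997=391 h(1,17)=(1*31+17)%997=48 h(33,25)=(33*31+25)%997=51 h(69,69)=(69*31+69)%997=214 -> [391, 48, 51, 214]
  L2: h(391,48)=(391*31+48)%997=205 h(51,214)=(51*31+214)%997=798 -> [205, 798]
  L3: h(205,798)=(205*31+798)%997=174 -> [174]
  root = 174 != target 5
Candidate C: set leaf[5] = 48 -> leaves = [74, 91, 1, 17, 33, 48, 14]
  L0: [74, 91, 1, 17, 33, 48, 14]
  L1: h(74,91)=(74*31+91)%997=391 h(1,17)=(1*31+17)%997=48 h(33,48)=(33*31+48)%997=74 h(14,14)=(14*31+14)%997=448 -> [391, 48, 74, 448]
  L2: h(391,48)=(391*31+48)%997=205 h(74,448)=(74*31+448)%997=748 -> [205, 748]
  L3: h(205,748)=(205*31+748)%997=124 -> [124]
  root = 124 != target 5
Candidate A produces the target root.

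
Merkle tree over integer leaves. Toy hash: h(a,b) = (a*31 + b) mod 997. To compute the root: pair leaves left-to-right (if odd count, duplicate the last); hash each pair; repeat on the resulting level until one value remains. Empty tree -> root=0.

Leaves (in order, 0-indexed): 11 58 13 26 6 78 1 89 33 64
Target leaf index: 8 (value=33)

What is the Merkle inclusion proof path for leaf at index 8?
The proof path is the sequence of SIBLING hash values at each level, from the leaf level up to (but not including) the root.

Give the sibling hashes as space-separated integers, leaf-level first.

Answer: 64 90 886 260

Derivation:
L0 (leaves): [11, 58, 13, 26, 6, 78, 1, 89, 33, 64], target index=8
L1: h(11,58)=(11*31+58)%997=399 [pair 0] h(13,26)=(13*31+26)%997=429 [pair 1] h(6,78)=(6*31+78)%997=264 [pair 2] h(1,89)=(1*31+89)%997=120 [pair 3] h(33,64)=(33*31+64)%997=90 [pair 4] -> [399, 429, 264, 120, 90]
  Sibling for proof at L0: 64
L2: h(399,429)=(399*31+429)%997=834 [pair 0] h(264,120)=(264*31+120)%997=328 [pair 1] h(90,90)=(90*31+90)%997=886 [pair 2] -> [834, 328, 886]
  Sibling for proof at L1: 90
L3: h(834,328)=(834*31+328)%997=260 [pair 0] h(886,886)=(886*31+886)%997=436 [pair 1] -> [260, 436]
  Sibling for proof at L2: 886
L4: h(260,436)=(260*31+436)%997=520 [pair 0] -> [520]
  Sibling for proof at L3: 260
Root: 520
Proof path (sibling hashes from leaf to root): [64, 90, 886, 260]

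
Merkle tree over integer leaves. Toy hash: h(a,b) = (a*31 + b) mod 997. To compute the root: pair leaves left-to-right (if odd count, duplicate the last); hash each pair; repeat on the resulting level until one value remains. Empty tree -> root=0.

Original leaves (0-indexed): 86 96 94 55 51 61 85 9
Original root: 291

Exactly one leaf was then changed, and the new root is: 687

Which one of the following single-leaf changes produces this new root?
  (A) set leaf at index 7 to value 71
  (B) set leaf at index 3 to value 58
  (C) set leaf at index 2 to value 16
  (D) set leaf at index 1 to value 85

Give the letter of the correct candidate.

Original leaves: [86, 96, 94, 55, 51, 61, 85, 9]
Target new root: 687
Try each candidate change and compute the resulting root:
Candidate A: set leaf[7] = 71 -> leaves = [86, 96, 94, 55, 51, 61, 85, 71]
  L0: [86, 96, 94, 55, 51, 61, 85, 71]
  L1: h(86,96)=(86*31+96)%997=768 h(94,55)=(94*31+55)%997=975 h(51,61)=(51*31+61)%997=645 h(85,71)=(85*31+71)%997=712 -> [768, 975, 645, 712]
  L2: h(768,975)=(768*31+975)%997=855 h(645,712)=(645*31+712)%997=767 -> [855, 767]
  L3: h(855,767)=(855*31+767)%997=353 -> [353]
  root = 353 != target 687
Candidate B: set leaf[3] = 58 -> leaves = [86, 96, 94, 58, 51, 61, 85, 9]
  L0: [86, 96, 94, 58, 51, 61, 85, 9]
  L1: h(86,96)=(86*31+96)%997=768 h(94,58)=(94*31+58)%997=978 h(51,61)=(51*31+61)%997=645 h(85,9)=(85*31+9)%997=650 -> [768, 978, 645, 650]
  L2: h(768,978)=(768*31+978)%997=858 h(645,650)=(645*31+650)%997=705 -> [858, 705]
  L3: h(858,705)=(858*31+705)%997=384 -> [384]
  root = 384 != target 687
Candidate C: set leaf[2] = 16 -> leaves = [86, 96, 16, 55, 51, 61, 85, 9]
  L0: [86, 96, 16, 55, 51, 61, 85, 9]
  L1: h(86,96)=(86*31+96)%997=768 h(16,55)=(16*31+55)%997=551 h(51,61)=(51*31+61)%997=645 h(85,9)=(85*31+9)%997=650 -> [768, 551, 645, 650]
  L2: h(768,551)=(768*31+551)%997=431 h(645,650)=(645*31+650)%997=705 -> [431, 705]
  L3: h(431,705)=(431*31+705)%997=108 -> [108]
  root = 108 != target 687
Candidate D: set leaf[1] = 85 -> leaves = [86, 85, 94, 55, 51, 61, 85, 9]
  L0: [86, 85, 94, 55, 51, 61, 85, 9]
  L1: h(86,85)=(86*31+85)%997=757 h(94,55)=(94*31+55)%997=975 h(51,61)=(51*31+61)%997=645 h(85,9)=(85*31+9)%997=650 -> [757, 975, 645, 650]
  L2: h(757,975)=(757*31+975)%997=514 h(645,650)=(645*31+650)%997=705 -> [514, 705]
  L3: h(514,705)=(514*31+705)%997=687 -> [687]
  root = 687 == target 687  ** MATCH **
Candidate D produces the target root.

Answer: D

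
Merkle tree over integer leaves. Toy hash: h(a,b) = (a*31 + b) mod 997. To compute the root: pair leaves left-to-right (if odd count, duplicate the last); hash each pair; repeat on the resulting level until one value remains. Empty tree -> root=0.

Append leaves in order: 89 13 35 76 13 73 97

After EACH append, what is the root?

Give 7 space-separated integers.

After append 89 (leaves=[89]):
  L0: [89]
  root=89
After append 13 (leaves=[89, 13]):
  L0: [89, 13]
  L1: h(89,13)=(89*31+13)%997=778 -> [778]
  root=778
After append 35 (leaves=[89, 13, 35]):
  L0: [89, 13, 35]
  L1: h(89,13)=(89*31+13)%997=778 h(35,35)=(35*31+35)%997=123 -> [778, 123]
  L2: h(778,123)=(778*31+123)%997=313 -> [313]
  root=313
After append 76 (leaves=[89, 13, 35, 76]):
  L0: [89, 13, 35, 76]
  L1: h(89,13)=(89*31+13)%997=778 h(35,76)=(35*31+76)%997=164 -> [778, 164]
  L2: h(778,164)=(778*31+164)%997=354 -> [354]
  root=354
After append 13 (leaves=[89, 13, 35, 76, 13]):
  L0: [89, 13, 35, 76, 13]
  L1: h(89,13)=(89*31+13)%997=778 h(35,76)=(35*31+76)%997=164 h(13,13)=(13*31+13)%997=416 -> [778, 164, 416]
  L2: h(778,164)=(778*31+164)%997=354 h(416,416)=(416*31+416)%997=351 -> [354, 351]
  L3: h(354,351)=(354*31+351)%997=358 -> [358]
  root=358
After append 73 (leaves=[89, 13, 35, 76, 13, 73]):
  L0: [89, 13, 35, 76, 13, 73]
  L1: h(89,13)=(89*31+13)%997=778 h(35,76)=(35*31+76)%997=164 h(13,73)=(13*31+73)%997=476 -> [778, 164, 476]
  L2: h(778,164)=(778*31+164)%997=354 h(476,476)=(476*31+476)%997=277 -> [354, 277]
  L3: h(354,277)=(354*31+277)%997=284 -> [284]
  root=284
After append 97 (leaves=[89, 13, 35, 76, 13, 73, 97]):
  L0: [89, 13, 35, 76, 13, 73, 97]
  L1: h(89,13)=(89*31+13)%997=778 h(35,76)=(35*31+76)%997=164 h(13,73)=(13*31+73)%997=476 h(97,97)=(97*31+97)%997=113 -> [778, 164, 476, 113]
  L2: h(778,164)=(778*31+164)%997=354 h(476,113)=(476*31+113)%997=911 -> [354, 911]
  L3: h(354,911)=(354*31+911)%997=918 -> [918]
  root=918

Answer: 89 778 313 354 358 284 918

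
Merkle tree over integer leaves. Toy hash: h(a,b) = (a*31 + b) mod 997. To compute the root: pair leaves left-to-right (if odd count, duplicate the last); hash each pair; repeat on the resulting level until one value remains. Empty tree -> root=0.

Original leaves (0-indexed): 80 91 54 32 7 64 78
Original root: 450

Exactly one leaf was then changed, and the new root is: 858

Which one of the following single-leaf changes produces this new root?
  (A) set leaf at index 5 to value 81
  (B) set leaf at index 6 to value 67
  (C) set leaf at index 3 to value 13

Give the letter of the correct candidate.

Original leaves: [80, 91, 54, 32, 7, 64, 78]
Target new root: 858
Try each candidate change and compute the resulting root:
Candidate A: set leaf[5] = 81 -> leaves = [80, 91, 54, 32, 7, 81, 78]
  L0: [80, 91, 54, 32, 7, 81, 78]
  L1: h(80,91)=(80*31+91)%997=577 h(54,32)=(54*31+32)%997=709 h(7,81)=(7*31+81)%997=298 h(78,78)=(78*31+78)%997=502 -> [577, 709, 298, 502]
  L2: h(577,709)=(577*31+709)%997=650 h(298,502)=(298*31+502)%997=767 -> [650, 767]
  L3: h(650,767)=(650*31+767)%997=977 -> [977]
  root = 977 != target 858
Candidate B: set leaf[6] = 67 -> leaves = [80, 91, 54, 32, 7, 64, 67]
  L0: [80, 91, 54, 32, 7, 64, 67]
  L1: h(80,91)=(80*31+91)%997=577 h(54,32)=(54*31+32)%997=709 h(7,64)=(7*31+64)%997=281 h(67,67)=(67*31+67)%997=150 -> [577, 709, 281, 150]
  L2: h(577,709)=(577*31+709)%997=650 h(281,150)=(281*31+150)%997=885 -> [650, 885]
  L3: h(650,885)=(650*31+885)%997=98 -> [98]
  root = 98 != target 858
Candidate C: set leaf[3] = 13 -> leaves = [80, 91, 54, 13, 7, 64, 78]
  L0: [80, 91, 54, 13, 7, 64, 78]
  L1: h(80,91)=(80*31+91)%997=577 h(54,13)=(54*31+13)%997=690 h(7,64)=(7*31+64)%997=281 h(78,78)=(78*31+78)%997=502 -> [577, 690, 281, 502]
  L2: h(577,690)=(577*31+690)%997=631 h(281,502)=(281*31+502)%997=240 -> [631, 240]
  L3: h(631,240)=(631*31+240)%997=858 -> [858]
  root = 858 == target 858  ** MATCH **
Candidate C produces the target root.

Answer: C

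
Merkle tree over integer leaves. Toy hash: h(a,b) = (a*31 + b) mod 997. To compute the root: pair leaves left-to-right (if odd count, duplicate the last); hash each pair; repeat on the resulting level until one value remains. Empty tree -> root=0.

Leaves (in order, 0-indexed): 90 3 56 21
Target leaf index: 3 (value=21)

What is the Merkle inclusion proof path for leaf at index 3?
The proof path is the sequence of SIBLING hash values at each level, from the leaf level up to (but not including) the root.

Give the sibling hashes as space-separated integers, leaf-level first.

L0 (leaves): [90, 3, 56, 21], target index=3
L1: h(90,3)=(90*31+3)%997=799 [pair 0] h(56,21)=(56*31+21)%997=760 [pair 1] -> [799, 760]
  Sibling for proof at L0: 56
L2: h(799,760)=(799*31+760)%997=604 [pair 0] -> [604]
  Sibling for proof at L1: 799
Root: 604
Proof path (sibling hashes from leaf to root): [56, 799]

Answer: 56 799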